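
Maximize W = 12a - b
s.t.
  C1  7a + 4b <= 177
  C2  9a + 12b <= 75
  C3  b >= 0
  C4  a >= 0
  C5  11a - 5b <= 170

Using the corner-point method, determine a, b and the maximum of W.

a = 25/3, b = 0, maximum W = 100

Feasible corners and W = 12a - b:
  (25/3, 0) → W = 100
  (0, 25/4) → W = -25/4
  (0, 0) → W = 0

At the optimal vertex, 9a + 12b = 75 and b = 0.
Solving simultaneously gives a = 25/3, b = 0.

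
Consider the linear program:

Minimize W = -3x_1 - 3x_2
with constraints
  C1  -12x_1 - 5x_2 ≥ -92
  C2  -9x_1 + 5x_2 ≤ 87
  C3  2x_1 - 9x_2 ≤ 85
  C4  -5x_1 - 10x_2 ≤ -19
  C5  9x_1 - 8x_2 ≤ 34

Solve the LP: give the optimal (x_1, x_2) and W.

x_1 = 5/21, x_2 = 624/35, minimum W = -271/5

Vertices and W = -3x_1 - 3x_2:
  (5/21, 624/35) → W = -271/5
  (302/47, 140/47) → W = -1326/47
  (-155/23, 606/115) → W = 507/115
  (246/65, 1/130) → W = -1479/130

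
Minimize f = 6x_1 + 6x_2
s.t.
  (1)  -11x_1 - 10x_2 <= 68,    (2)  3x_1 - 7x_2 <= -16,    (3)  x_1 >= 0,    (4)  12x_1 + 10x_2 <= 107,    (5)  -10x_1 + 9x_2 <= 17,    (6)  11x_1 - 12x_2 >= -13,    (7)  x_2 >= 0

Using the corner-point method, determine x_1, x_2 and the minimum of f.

x_1 = 101/41, x_2 = 137/41, minimum f = 1428/41

Corner points and f = 6x_1 + 6x_2:
  (31/6, 9/2) → f = 58
  (101/41, 137/41) → f = 1428/41
  (577/127, 1333/254) → f = 7461/127

The optimum lies where 3x_1 - 7x_2 = -16 and 11x_1 - 12x_2 = -13.
Solving simultaneously gives x_1 = 101/41, x_2 = 137/41.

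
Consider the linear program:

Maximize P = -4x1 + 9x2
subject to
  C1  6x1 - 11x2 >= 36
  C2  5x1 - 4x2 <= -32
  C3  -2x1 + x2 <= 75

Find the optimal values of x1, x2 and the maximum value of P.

Vertices and P = -4x1 + 9x2:
  (-16, -12) → P = -44
  (-861/16, -261/8) → P = -627/8
  (-268/3, -311/3) → P = -1727/3

x1 = -16, x2 = -12, maximum P = -44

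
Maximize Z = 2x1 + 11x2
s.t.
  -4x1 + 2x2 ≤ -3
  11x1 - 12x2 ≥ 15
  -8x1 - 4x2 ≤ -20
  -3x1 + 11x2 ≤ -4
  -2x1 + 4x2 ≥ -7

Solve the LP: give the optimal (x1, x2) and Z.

x1 = 61/10, x2 = 13/10, maximum Z = 53/2

Corner points and Z = 2x1 + 11x2:
  (59/25, 7/25) → Z = 39/5
  (27/10, -2/5) → Z = 1
  (61/10, 13/10) → Z = 53/2

At the optimal vertex, -3x1 + 11x2 = -4 and -2x1 + 4x2 = -7.
Solving simultaneously gives x1 = 61/10, x2 = 13/10.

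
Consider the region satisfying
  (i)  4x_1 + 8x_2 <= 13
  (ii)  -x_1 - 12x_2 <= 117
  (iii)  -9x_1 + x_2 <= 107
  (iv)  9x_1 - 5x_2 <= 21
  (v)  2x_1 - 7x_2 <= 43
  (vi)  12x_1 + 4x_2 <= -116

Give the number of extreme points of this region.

The feasible vertices (each the meet of two boundaries and inside every other half-plane) are:
  (-1401/109, -946/109)
  (-303/31, -277/31)
  (-34/3, 5)
  (-160/23, -187/23)

4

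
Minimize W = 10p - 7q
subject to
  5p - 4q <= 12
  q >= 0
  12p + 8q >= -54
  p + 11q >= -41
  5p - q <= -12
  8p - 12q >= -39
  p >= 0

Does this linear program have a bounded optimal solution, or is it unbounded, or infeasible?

The boundaries 5p - 4q = 12 and q = 0 meet at (12/5, 0), but that point violates 5p - q ≤ -12. Every candidate vertex is excluded by some other constraint, so the feasible region is empty.

infeasible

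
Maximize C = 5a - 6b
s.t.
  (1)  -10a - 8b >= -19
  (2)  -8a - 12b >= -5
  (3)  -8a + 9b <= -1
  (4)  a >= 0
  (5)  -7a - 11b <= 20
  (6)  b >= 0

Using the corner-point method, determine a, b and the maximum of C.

a = 5/8, b = 0, maximum C = 25/8

Extreme points and C = 5a - 6b:
  (19/56, 4/21) → C = 31/56
  (5/8, 0) → C = 25/8
  (1/8, 0) → C = 5/8

At the optimal vertex, -8a - 12b = -5 and b = 0.
Solving simultaneously gives a = 5/8, b = 0.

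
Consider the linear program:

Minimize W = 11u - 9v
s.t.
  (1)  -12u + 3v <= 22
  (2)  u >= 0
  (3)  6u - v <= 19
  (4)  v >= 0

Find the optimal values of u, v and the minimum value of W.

u = 79/6, v = 60, minimum W = -2371/6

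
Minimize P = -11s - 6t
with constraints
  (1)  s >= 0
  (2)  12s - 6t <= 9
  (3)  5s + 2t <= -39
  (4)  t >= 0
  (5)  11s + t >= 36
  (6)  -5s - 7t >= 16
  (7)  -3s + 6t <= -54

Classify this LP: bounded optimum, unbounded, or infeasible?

infeasible

The boundaries -5s - 7t = 16 and -3s + 6t = -54 meet at (94/17, -106/17), but that point violates 12s - 6t ≤ 9. Every candidate vertex is excluded by some other constraint, so the feasible region is empty.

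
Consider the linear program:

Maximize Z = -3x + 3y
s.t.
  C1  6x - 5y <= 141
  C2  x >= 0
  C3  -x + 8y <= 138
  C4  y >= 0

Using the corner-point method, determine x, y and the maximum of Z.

Vertices and Z = -3x + 3y:
  (1818/43, 969/43) → Z = -2547/43
  (47/2, 0) → Z = -141/2
  (0, 69/4) → Z = 207/4
  (0, 0) → Z = 0

The optimum lies where x = 0 and -x + 8y = 138.
Solving simultaneously gives x = 0, y = 69/4.

x = 0, y = 69/4, maximum Z = 207/4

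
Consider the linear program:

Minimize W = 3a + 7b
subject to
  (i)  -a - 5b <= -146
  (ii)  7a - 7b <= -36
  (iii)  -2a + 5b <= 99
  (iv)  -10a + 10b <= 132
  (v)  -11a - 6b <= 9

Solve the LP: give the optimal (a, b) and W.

a = 47/3, b = 391/15, minimum W = 3442/15

Vertices and W = 3a + 7b:
  (421/21, 529/21) → W = 4966/21
  (47/3, 391/15) → W = 3442/15
  (171/7, 207/7) → W = 1962/7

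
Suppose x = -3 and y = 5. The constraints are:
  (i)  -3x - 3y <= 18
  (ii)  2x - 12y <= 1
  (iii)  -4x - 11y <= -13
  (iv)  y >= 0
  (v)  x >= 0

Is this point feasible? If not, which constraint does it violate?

not feasible — violates (v)

Constraint (v): x = -3, which is not ≥ 0. All other constraints are satisfied.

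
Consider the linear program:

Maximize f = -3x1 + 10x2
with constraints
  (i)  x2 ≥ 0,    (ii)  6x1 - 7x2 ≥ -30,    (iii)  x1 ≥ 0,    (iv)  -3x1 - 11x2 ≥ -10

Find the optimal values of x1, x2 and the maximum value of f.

x1 = 0, x2 = 10/11, maximum f = 100/11

The binding constraints are x1 = 0 and -3x1 - 11x2 = -10.
Solving simultaneously gives x1 = 0, x2 = 10/11.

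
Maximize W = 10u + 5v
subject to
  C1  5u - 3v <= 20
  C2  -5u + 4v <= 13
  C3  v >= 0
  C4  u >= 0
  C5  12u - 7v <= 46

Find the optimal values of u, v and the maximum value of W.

Extreme points and W = 10u + 5v:
  (0, 13/4) → W = 65/4
  (275/13, 386/13) → W = 360
  (0, 0) → W = 0
  (23/6, 0) → W = 115/3

At the optimal vertex, -5u + 4v = 13 and 12u - 7v = 46.
Solving simultaneously gives u = 275/13, v = 386/13.

u = 275/13, v = 386/13, maximum W = 360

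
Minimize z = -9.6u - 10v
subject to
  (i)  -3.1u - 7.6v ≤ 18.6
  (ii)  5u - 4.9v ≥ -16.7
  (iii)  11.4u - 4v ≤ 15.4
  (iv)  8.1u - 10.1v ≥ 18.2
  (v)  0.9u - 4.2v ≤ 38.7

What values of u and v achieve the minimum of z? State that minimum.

Feasible corners and z = -9.6u - 10v:
  (533/1238, -12989/4952) → z = 273557/12380
  (-4954/9287, -20708/9287) → z = 1273192/46435
  (1, -1) → z = 2/5

u = 1, v = -1, minimum z = 0.4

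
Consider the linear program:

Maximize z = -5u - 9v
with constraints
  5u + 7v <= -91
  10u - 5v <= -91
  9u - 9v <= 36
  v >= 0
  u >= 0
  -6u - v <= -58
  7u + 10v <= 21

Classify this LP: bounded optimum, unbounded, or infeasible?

infeasible

The boundaries -6u - v = -58 and 7u + 10v = 21 meet at (559/53, -280/53), but that point violates 5u + 7v ≤ -91. Every candidate vertex is excluded by some other constraint, so the feasible region is empty.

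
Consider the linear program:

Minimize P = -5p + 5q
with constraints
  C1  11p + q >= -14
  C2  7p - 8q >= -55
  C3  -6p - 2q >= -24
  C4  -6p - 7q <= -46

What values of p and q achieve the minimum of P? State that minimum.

Extreme points and P = -5p + 5q:
  (41/31, 249/31) → P = 1040/31
  (-17/97, 652/97) → P = 3345/97
  (38/15, 22/5) → P = 28/3

The binding constraints are -6p - 2q = -24 and -6p - 7q = -46.
Solving simultaneously gives p = 38/15, q = 22/5.

p = 38/15, q = 22/5, minimum P = 28/3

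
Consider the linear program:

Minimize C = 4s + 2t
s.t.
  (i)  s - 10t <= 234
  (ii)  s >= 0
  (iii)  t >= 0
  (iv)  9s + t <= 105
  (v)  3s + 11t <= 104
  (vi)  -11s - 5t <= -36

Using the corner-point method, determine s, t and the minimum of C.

s = 36/11, t = 0, minimum C = 144/11

Corner points and C = 4s + 2t:
  (0, 104/11) → C = 208/11
  (0, 36/5) → C = 72/5
  (35/3, 0) → C = 140/3
  (36/11, 0) → C = 144/11
  (1051/96, 207/32) → C = 2723/48

At the optimal vertex, t = 0 and -11s - 5t = -36.
Solving simultaneously gives s = 36/11, t = 0.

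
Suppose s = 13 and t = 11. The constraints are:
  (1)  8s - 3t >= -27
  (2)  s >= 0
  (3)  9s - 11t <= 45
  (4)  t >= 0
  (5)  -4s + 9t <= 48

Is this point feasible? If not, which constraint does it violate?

feasible

(1): 71 ≥ -27 ✓
(2): 13 ≥ 0 ✓
(3): -4 ≤ 45 ✓
(4): 11 ≥ 0 ✓
(5): 47 ≤ 48 ✓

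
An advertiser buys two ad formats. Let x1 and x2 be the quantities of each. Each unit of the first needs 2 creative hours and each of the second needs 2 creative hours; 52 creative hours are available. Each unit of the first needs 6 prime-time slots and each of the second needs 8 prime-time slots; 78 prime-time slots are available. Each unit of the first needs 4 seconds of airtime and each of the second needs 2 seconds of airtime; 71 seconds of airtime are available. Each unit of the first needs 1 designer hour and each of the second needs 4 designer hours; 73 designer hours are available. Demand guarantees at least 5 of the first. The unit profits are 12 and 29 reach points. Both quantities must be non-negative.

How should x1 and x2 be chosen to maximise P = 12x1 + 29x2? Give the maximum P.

x1 = 5, x2 = 6, maximum P = 234

Feasible corners and P = 12x1 + 29x2:
  (13, 0) → P = 156
  (5, 0) → P = 60
  (5, 6) → P = 234

The optimum lies where 6x1 + 8x2 = 78 and x1 = 5.
Solving simultaneously gives x1 = 5, x2 = 6.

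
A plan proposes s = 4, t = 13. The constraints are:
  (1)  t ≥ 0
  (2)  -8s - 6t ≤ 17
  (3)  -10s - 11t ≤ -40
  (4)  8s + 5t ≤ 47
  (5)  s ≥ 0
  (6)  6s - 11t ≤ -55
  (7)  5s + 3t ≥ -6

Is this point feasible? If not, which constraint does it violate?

not feasible — violates (4)

Constraint (4): 8s + 5t = 97, which is not ≤ 47. All other constraints are satisfied.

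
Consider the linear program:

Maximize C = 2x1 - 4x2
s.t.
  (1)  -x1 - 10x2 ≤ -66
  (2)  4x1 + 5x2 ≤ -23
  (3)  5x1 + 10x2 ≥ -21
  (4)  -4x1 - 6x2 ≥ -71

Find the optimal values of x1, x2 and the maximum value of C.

x1 = -16, x2 = 41/5, maximum C = -324/5

The feasible region is unbounded (it extends along (-3, 2), (-2, 1)), but C strictly decreases along every unbounded feasible direction, so there is no improving ray and the maximum is attained at a vertex.

The binding constraints are -x1 - 10x2 = -66 and 4x1 + 5x2 = -23.
Solving simultaneously gives x1 = -16, x2 = 41/5.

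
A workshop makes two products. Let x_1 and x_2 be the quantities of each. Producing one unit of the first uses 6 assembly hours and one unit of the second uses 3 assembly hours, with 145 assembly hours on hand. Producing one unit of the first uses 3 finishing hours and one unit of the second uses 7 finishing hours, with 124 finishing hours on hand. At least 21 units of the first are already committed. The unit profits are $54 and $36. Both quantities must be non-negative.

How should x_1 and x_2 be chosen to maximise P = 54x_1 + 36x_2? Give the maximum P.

Vertices and P = 54x_1 + 36x_2:
  (145/6, 0) → P = 1305
  (21, 0) → P = 1134
  (21, 19/3) → P = 1362

The binding constraints are 6x_1 + 3x_2 = 145 and x_1 = 21.
Solving simultaneously gives x_1 = 21, x_2 = 19/3.

x_1 = 21, x_2 = 19/3, maximum P = 1362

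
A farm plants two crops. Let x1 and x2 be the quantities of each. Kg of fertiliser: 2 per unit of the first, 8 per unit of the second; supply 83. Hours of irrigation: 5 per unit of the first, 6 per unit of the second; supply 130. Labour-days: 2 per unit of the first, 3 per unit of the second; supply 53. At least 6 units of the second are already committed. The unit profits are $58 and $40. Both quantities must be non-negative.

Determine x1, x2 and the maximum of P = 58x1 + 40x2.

Extreme points and P = 58x1 + 40x2:
  (0, 83/8) → P = 415
  (0, 6) → P = 240
  (35/2, 6) → P = 1255

The binding constraints are 2x1 + 8x2 = 83 and 2x1 + 3x2 = 53.
Solving simultaneously gives x1 = 35/2, x2 = 6.

x1 = 35/2, x2 = 6, maximum P = 1255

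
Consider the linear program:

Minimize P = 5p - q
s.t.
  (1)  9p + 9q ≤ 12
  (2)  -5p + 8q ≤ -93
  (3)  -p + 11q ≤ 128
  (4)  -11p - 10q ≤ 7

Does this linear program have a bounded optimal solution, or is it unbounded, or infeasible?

bounded optimum

Corner points and P = 5p - q:
  (311/39, -259/39) → P = 1814/39
  (19/3, -23/3) → P = 118/3
The feasible region has finitely many vertices and no improving ray; the minimum is 118/3 at (19/3, -23/3).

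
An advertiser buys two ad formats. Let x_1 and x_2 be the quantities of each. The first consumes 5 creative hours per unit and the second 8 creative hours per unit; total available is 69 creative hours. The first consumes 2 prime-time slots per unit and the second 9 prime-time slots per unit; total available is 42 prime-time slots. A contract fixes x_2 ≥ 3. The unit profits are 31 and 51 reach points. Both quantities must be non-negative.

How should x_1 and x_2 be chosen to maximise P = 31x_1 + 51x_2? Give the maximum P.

The binding constraints are 2x_1 + 9x_2 = 42 and x_2 = 3.
Solving simultaneously gives x_1 = 15/2, x_2 = 3.

x_1 = 15/2, x_2 = 3, maximum P = 771/2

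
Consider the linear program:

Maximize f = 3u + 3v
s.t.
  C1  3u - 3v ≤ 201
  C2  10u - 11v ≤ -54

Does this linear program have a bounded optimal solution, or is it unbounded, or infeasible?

From the feasible point (791, 724), moving in the direction (3, 3) keeps every constraint satisfied while f increases without bound.

unbounded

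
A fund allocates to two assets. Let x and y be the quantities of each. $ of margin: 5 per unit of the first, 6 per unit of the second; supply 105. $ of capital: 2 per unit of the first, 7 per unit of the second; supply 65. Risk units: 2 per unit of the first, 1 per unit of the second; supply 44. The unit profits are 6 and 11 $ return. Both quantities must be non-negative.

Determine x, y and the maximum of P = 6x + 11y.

Feasible corners and P = 6x + 11y:
  (0, 0) → P = 0
  (0, 65/7) → P = 715/7
  (21, 0) → P = 126
  (15, 5) → P = 145

At the optimal vertex, 5x + 6y = 105 and 2x + 7y = 65.
Solving simultaneously gives x = 15, y = 5.

x = 15, y = 5, maximum P = 145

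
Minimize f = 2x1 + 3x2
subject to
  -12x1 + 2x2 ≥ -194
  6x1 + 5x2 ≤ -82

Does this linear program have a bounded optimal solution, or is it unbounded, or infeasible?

unbounded

From the feasible point (403/36, -179/6), moving in the direction (-2, -12) keeps every constraint satisfied while f decreases without bound.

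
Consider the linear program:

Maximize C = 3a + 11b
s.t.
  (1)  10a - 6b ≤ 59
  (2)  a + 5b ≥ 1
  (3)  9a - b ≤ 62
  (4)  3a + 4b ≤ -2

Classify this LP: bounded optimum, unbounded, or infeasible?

From the feasible point (-14/11, 5/11), moving in the direction (-4, 3) keeps every constraint satisfied while C increases without bound.

unbounded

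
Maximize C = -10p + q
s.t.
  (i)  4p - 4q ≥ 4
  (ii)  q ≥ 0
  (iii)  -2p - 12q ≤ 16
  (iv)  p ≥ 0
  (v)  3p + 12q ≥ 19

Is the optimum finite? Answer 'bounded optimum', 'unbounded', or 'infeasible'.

bounded optimum

Vertices and C = -10p + q:
  (31/15, 16/15) → C = -98/5
  (19/3, 0) → C = -190/3
The feasible region has finitely many vertices and no improving ray; the maximum is -98/5 at (31/15, 16/15).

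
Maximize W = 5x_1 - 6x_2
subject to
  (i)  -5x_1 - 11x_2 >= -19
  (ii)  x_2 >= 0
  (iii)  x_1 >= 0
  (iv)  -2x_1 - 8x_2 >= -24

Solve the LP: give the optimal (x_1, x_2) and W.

Corner points and W = 5x_1 - 6x_2:
  (19/5, 0) → W = 19
  (0, 19/11) → W = -114/11
  (0, 0) → W = 0

x_1 = 19/5, x_2 = 0, maximum W = 19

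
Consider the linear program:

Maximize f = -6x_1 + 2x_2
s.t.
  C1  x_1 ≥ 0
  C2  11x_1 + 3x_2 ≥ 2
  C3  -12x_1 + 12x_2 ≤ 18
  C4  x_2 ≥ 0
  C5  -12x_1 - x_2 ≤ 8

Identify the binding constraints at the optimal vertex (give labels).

Vertices and f = -6x_1 + 2x_2:
  (0, 2/3) → f = 4/3
  (0, 3/2) → f = 3
  (2/11, 0) → f = -12/11
The feasible region is unbounded (it extends along (1, 1), (1, 0)), but f strictly decreases along every unbounded feasible direction, so there is no improving ray and the maximum is attained at a vertex.

The maximum is at (0, 3/2). Substituting into each constraint, equality holds for C1 and C3; the remaining constraints have slack.

C1 and C3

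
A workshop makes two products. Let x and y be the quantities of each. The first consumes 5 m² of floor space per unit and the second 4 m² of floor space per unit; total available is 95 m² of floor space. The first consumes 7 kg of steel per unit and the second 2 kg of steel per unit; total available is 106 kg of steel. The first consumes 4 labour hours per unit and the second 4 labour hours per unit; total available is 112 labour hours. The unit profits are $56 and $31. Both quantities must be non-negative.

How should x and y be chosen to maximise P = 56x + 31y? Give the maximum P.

Vertices and P = 56x + 31y:
  (0, 0) → P = 0
  (0, 95/4) → P = 2945/4
  (106/7, 0) → P = 848
  (13, 15/2) → P = 1921/2

x = 13, y = 15/2, maximum P = 1921/2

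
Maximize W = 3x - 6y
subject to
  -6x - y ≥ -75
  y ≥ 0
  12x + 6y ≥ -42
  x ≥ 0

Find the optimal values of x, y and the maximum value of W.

Extreme points and W = 3x - 6y:
  (25/2, 0) → W = 75/2
  (0, 75) → W = -450
  (0, 0) → W = 0

x = 25/2, y = 0, maximum W = 75/2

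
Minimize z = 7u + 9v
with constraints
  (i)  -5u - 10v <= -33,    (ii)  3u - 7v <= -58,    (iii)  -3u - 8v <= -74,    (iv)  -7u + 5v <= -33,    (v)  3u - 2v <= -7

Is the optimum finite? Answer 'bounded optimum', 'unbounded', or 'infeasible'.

infeasible

The boundaries -5u - 10v = -33 and -3u - 8v = -74 meet at (-238/5, 271/10), but that point violates -7u + 5v ≤ -33. Every candidate vertex is excluded by some other constraint, so the feasible region is empty.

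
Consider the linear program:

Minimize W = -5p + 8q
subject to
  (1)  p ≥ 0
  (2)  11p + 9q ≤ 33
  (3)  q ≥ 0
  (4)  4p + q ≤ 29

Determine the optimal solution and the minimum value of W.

p = 3, q = 0, minimum W = -15

Vertices and W = -5p + 8q:
  (0, 11/3) → W = 88/3
  (0, 0) → W = 0
  (3, 0) → W = -15

The binding constraints are 11p + 9q = 33 and q = 0.
Solving simultaneously gives p = 3, q = 0.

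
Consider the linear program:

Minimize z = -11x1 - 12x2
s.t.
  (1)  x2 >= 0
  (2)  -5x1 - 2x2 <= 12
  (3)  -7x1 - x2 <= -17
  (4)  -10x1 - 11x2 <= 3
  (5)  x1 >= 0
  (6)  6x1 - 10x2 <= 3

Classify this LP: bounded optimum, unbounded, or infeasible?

unbounded

From the feasible point (0, 17), moving in the direction (0, 1) keeps every constraint satisfied while z decreases without bound.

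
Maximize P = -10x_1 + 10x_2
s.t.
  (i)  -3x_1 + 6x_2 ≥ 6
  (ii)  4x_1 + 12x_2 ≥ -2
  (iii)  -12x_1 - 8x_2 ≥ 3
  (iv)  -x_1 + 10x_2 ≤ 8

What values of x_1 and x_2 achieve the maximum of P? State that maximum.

x_1 = -29/13, x_2 = 15/26, maximum P = 365/13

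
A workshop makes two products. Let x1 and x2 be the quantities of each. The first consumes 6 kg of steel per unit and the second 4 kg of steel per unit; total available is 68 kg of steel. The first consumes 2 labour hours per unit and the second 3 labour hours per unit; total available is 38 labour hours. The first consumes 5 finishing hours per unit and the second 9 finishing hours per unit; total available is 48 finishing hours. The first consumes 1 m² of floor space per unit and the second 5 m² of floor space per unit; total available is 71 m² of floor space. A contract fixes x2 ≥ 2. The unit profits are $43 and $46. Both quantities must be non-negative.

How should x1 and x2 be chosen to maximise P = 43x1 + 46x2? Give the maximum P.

Feasible corners and P = 43x1 + 46x2:
  (0, 16/3) → P = 736/3
  (0, 2) → P = 92
  (6, 2) → P = 350

At the optimal vertex, 5x1 + 9x2 = 48 and x2 = 2.
Solving simultaneously gives x1 = 6, x2 = 2.

x1 = 6, x2 = 2, maximum P = 350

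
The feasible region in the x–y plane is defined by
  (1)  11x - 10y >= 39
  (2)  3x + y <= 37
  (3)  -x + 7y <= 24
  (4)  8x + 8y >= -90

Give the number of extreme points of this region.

The feasible vertices (each the meet of two boundaries and inside every other half-plane) are:
  (513/67, 303/67)
  (-7/2, -31/4)
  (235/22, 109/22)
  (193/8, -283/8)

4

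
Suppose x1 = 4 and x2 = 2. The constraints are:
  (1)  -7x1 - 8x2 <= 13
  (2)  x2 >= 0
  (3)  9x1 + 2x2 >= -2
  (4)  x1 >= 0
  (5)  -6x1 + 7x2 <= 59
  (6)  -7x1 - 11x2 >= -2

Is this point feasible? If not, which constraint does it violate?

Constraint (6): -7x1 - 11x2 = -50, which is not ≥ -2. All other constraints are satisfied.

not feasible — violates (6)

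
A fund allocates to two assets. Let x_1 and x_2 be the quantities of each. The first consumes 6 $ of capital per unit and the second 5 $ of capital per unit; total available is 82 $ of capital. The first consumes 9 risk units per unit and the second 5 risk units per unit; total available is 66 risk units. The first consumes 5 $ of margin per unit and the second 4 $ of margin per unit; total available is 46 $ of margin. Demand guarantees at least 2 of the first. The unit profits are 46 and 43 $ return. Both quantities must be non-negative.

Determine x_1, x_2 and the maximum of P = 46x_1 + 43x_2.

x_1 = 2, x_2 = 9, maximum P = 479

Corner points and P = 46x_1 + 43x_2:
  (22/3, 0) → P = 1012/3
  (2, 0) → P = 92
  (34/11, 84/11) → P = 5176/11
  (2, 9) → P = 479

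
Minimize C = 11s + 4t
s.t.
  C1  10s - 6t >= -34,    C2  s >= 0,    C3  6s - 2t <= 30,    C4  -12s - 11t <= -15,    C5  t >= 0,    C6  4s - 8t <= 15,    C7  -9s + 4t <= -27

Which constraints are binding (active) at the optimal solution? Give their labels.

C5 and C7

Corner points and C = 11s + 4t:
  (21/4, 3/4) → C = 243/4
  (11, 18) → C = 193
  (15/4, 0) → C = 165/4
  (3, 0) → C = 33

The minimum is at (3, 0). Substituting into each constraint, equality holds for C5 and C7; the remaining constraints have slack.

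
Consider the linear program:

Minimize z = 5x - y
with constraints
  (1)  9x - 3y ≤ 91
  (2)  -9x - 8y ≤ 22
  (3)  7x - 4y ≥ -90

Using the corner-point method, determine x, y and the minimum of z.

x = -202/23, y = 164/23, minimum z = -1174/23

The optimum lies where -9x - 8y = 22 and 7x - 4y = -90.
Solving simultaneously gives x = -202/23, y = 164/23.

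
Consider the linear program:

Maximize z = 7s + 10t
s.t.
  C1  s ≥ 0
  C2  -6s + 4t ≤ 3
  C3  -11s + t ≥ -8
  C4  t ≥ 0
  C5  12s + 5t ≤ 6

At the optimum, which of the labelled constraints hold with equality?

C2 and C5

Vertices and z = 7s + 10t:
  (0, 3/4) → z = 15/2
  (0, 0) → z = 0
  (3/26, 12/13) → z = 261/26
  (1/2, 0) → z = 7/2

The maximum is at (3/26, 12/13). Substituting into each constraint, equality holds for C2 and C5; the remaining constraints have slack.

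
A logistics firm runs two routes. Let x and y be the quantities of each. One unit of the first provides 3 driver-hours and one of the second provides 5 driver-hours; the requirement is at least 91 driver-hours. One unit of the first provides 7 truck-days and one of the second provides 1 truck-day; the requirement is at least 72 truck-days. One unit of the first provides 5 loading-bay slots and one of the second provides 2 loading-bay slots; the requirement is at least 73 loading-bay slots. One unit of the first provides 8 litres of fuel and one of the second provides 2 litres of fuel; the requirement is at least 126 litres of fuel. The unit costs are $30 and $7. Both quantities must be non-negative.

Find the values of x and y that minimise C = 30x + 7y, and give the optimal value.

Vertices and C = 30x + 7y:
  (0, 72) → C = 504
  (91/3, 0) → C = 910
  (224/17, 175/17) → C = 7945/17
  (3, 51) → C = 447
The feasible region is unbounded (it extends along (0, 1), (1, 0)), but C strictly increases along every unbounded feasible direction, so there is no improving ray and the minimum is attained at a vertex.

x = 3, y = 51, minimum C = 447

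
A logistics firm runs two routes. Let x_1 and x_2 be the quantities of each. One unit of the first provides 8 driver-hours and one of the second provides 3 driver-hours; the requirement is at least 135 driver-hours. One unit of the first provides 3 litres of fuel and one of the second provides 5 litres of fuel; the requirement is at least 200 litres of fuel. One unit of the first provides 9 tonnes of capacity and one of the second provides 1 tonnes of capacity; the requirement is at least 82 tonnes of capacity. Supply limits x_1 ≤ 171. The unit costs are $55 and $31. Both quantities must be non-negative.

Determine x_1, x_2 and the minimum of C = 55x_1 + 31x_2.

x_1 = 5, x_2 = 37, minimum C = 1422

Extreme points and C = 55x_1 + 31x_2:
  (0, 82) → C = 2542
  (200/3, 0) → C = 11000/3
  (171, 0) → C = 9405
  (5, 37) → C = 1422
The feasible region is unbounded (it extends along (0, 1)), but C strictly increases along every unbounded feasible direction, so there is no improving ray and the minimum is attained at a vertex.

The optimum lies where 3x_1 + 5x_2 = 200 and 9x_1 + x_2 = 82.
Solving simultaneously gives x_1 = 5, x_2 = 37.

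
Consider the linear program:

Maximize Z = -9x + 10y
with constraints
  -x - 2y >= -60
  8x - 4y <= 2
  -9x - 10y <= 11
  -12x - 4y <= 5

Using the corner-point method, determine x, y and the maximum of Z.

x = -25/2, y = 145/4, maximum Z = 475

Extreme points and Z = -9x + 10y:
  (61/5, 239/10) → Z = 646/5
  (-25/2, 145/4) → Z = 475
  (-3/20, -4/5) → Z = -133/20

The binding constraints are -x - 2y = -60 and -12x - 4y = 5.
Solving simultaneously gives x = -25/2, y = 145/4.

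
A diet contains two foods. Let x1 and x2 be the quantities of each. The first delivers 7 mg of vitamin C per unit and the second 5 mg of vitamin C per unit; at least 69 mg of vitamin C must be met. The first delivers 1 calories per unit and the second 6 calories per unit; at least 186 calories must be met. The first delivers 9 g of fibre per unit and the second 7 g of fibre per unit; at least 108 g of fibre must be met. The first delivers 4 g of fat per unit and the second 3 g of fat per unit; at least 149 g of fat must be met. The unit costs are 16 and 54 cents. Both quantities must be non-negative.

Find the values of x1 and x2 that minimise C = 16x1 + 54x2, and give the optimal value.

x1 = 16, x2 = 85/3, minimum C = 1786

The feasible region is unbounded (it extends along (0, 1), (1, 0)), but C strictly increases along every unbounded feasible direction, so there is no improving ray and the minimum is attained at a vertex.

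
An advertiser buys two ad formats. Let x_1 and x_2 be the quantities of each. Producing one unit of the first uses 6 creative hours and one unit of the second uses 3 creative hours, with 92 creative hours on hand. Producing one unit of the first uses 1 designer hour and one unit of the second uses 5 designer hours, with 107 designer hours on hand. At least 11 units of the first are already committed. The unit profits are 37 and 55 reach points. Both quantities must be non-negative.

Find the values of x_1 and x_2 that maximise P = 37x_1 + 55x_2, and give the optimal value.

x_1 = 11, x_2 = 26/3, maximum P = 2651/3

Vertices and P = 37x_1 + 55x_2:
  (46/3, 0) → P = 1702/3
  (11, 0) → P = 407
  (11, 26/3) → P = 2651/3

The binding constraints are 6x_1 + 3x_2 = 92 and x_1 = 11.
Solving simultaneously gives x_1 = 11, x_2 = 26/3.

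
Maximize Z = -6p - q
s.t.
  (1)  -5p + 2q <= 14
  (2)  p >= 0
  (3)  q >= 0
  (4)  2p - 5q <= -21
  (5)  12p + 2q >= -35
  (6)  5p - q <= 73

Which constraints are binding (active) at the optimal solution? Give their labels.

Extreme points and Z = -6p - q:
  (0, 7) → Z = -7
  (32, 87) → Z = -279
  (0, 21/5) → Z = -21/5
  (386/23, 251/23) → Z = -2567/23

The maximum is at (0, 21/5). Substituting into each constraint, equality holds for (2) and (4); the remaining constraints have slack.

(2) and (4)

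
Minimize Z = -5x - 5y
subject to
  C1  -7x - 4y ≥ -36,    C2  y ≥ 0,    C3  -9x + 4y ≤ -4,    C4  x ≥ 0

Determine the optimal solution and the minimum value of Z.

x = 5/2, y = 37/8, minimum Z = -285/8

Vertices and Z = -5x - 5y:
  (36/7, 0) → Z = -180/7
  (5/2, 37/8) → Z = -285/8
  (4/9, 0) → Z = -20/9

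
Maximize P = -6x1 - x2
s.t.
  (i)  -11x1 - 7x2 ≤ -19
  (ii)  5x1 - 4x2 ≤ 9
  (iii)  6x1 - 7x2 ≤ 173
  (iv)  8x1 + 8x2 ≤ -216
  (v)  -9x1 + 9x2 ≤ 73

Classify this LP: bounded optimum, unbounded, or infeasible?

infeasible

The boundaries -11x1 - 7x2 = -19 and 5x1 - 4x2 = 9 meet at (139/79, -4/79), but that point violates 8x1 + 8x2 ≤ -216. Every candidate vertex is excluded by some other constraint, so the feasible region is empty.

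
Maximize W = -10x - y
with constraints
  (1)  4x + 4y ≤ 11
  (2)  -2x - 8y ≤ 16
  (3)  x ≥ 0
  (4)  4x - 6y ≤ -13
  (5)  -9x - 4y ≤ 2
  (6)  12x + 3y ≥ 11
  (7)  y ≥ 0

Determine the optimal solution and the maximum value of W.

Extreme points and W = -10x - y:
  (7/20, 12/5) → W = -59/10
  (11/36, 22/9) → W = -11/2
  (9/28, 50/21) → W = -235/42

x = 11/36, y = 22/9, maximum W = -11/2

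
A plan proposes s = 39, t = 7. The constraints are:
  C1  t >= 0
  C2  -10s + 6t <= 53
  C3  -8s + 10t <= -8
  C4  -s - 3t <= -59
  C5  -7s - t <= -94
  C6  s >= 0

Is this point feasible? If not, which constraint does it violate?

C1: 7 ≥ 0 ✓
C2: -348 ≤ 53 ✓
C3: -242 ≤ -8 ✓
C4: -60 ≤ -59 ✓
C5: -280 ≤ -94 ✓
C6: 39 ≥ 0 ✓

feasible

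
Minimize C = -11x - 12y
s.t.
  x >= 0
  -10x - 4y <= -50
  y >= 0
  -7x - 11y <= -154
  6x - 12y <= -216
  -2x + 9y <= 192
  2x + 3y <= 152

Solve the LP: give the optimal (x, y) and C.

Vertices and C = -11x - 12y:
  (0, 18) → C = -216
  (0, 64/3) → C = -256
  (12, 24) → C = -420

At the optimal vertex, 6x - 12y = -216 and -2x + 9y = 192.
Solving simultaneously gives x = 12, y = 24.

x = 12, y = 24, minimum C = -420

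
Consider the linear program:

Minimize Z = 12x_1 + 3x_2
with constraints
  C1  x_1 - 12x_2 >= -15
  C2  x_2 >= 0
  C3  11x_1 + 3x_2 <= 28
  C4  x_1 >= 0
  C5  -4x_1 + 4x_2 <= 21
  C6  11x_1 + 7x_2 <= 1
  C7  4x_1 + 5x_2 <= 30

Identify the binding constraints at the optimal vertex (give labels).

C2 and C4

Feasible corners and Z = 12x_1 + 3x_2:
  (0, 0) → Z = 0
  (1/11, 0) → Z = 12/11
  (0, 1/7) → Z = 3/7

The minimum is at (0, 0). Substituting into each constraint, equality holds for C2 and C4; the remaining constraints have slack.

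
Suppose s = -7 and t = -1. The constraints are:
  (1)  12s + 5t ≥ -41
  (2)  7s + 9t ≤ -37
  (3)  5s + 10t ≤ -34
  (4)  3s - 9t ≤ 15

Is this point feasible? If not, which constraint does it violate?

Constraint (1): 12s + 5t = -89, which is not ≥ -41. All other constraints are satisfied.

not feasible — violates (1)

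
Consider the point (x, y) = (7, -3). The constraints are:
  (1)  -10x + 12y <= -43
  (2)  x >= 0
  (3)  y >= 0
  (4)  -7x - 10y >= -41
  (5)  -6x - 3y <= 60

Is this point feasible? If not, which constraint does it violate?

Constraint (3): y = -3, which is not ≥ 0. All other constraints are satisfied.

not feasible — violates (3)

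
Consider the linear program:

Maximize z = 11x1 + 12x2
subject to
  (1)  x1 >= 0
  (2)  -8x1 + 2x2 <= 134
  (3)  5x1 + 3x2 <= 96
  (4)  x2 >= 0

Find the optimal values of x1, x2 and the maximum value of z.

x1 = 0, x2 = 32, maximum z = 384

The binding constraints are x1 = 0 and 5x1 + 3x2 = 96.
Solving simultaneously gives x1 = 0, x2 = 32.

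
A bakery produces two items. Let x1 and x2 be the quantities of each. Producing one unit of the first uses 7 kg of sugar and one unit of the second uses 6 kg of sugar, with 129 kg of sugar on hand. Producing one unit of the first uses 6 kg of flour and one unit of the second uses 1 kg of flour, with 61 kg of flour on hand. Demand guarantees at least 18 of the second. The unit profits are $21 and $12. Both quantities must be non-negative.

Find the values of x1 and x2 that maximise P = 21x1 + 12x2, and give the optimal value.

Extreme points and P = 21x1 + 12x2:
  (0, 43/2) → P = 258
  (0, 18) → P = 216
  (3, 18) → P = 279

x1 = 3, x2 = 18, maximum P = 279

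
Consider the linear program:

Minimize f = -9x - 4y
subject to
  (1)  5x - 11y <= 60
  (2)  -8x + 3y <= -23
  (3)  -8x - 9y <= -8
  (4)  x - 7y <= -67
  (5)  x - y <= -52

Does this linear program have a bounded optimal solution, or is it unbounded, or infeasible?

unbounded

From the feasible point (179/5, 439/5), moving in the direction (3, 8) keeps every constraint satisfied while f decreases without bound.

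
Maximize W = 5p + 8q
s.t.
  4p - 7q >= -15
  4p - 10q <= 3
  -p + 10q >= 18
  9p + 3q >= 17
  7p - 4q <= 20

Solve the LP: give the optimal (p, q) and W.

Corner points and W = 5p + 8q:
  (74/75, 203/75) → W = 1994/75
  (200/33, 185/33) → W = 2480/33
  (116/93, 179/93) → W = 2012/93
  (136/33, 73/33) → W = 1264/33

p = 200/33, q = 185/33, maximum W = 2480/33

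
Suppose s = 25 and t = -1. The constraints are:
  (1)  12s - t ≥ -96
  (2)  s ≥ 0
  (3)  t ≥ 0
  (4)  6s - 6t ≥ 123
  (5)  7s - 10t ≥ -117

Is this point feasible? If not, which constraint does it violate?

not feasible — violates (3)

Constraint (3): t = -1, which is not ≥ 0. All other constraints are satisfied.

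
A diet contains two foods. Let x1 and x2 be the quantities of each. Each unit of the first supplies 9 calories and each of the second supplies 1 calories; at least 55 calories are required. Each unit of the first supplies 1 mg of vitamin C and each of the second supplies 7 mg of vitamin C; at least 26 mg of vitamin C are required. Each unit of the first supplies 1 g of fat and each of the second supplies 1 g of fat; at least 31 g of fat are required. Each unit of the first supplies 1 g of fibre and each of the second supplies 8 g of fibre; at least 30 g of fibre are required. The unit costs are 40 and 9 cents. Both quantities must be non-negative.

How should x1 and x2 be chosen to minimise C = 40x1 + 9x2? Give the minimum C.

x1 = 3, x2 = 28, minimum C = 372

Corner points and C = 40x1 + 9x2:
  (0, 55) → C = 495
  (31, 0) → C = 1240
  (3, 28) → C = 372
The feasible region is unbounded (it extends along (0, 1), (1, 0)), but C strictly increases along every unbounded feasible direction, so there is no improving ray and the minimum is attained at a vertex.

The optimum lies where 9x1 + x2 = 55 and x1 + x2 = 31.
Solving simultaneously gives x1 = 3, x2 = 28.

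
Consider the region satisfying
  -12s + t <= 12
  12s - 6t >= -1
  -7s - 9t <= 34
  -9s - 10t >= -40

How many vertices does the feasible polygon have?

Pairwise boundary intersections that survive every other constraint:
  (-71/60, -11/5)
  (-142/115, -324/115)
  (115/87, 163/58)
  (700/11, -586/11)

4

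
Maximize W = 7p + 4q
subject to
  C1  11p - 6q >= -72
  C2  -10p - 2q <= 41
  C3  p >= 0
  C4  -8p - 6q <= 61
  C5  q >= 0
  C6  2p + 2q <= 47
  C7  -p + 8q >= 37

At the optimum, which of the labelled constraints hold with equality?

Corner points and W = 7p + 4q:
  (0, 12) → W = 48
  (69/17, 661/34) → W = 1805/17
  (0, 37/8) → W = 37/2
  (151/9, 121/18) → W = 433/3

The maximum is at (151/9, 121/18). Substituting into each constraint, equality holds for C6 and C7; the remaining constraints have slack.

C6 and C7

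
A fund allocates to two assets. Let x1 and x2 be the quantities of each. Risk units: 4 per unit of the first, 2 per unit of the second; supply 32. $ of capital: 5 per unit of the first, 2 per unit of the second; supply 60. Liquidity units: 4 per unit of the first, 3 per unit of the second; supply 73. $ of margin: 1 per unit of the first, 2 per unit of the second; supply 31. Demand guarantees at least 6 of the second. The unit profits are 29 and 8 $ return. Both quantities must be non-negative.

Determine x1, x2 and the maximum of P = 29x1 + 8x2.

Extreme points and P = 29x1 + 8x2:
  (0, 31/2) → P = 124
  (0, 6) → P = 48
  (1/3, 46/3) → P = 397/3
  (5, 6) → P = 193

x1 = 5, x2 = 6, maximum P = 193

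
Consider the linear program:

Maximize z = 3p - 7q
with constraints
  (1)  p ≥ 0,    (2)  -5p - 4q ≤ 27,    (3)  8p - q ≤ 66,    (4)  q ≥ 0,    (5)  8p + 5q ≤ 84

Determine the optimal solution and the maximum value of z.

Extreme points and z = 3p - 7q:
  (0, 0) → z = 0
  (0, 84/5) → z = -588/5
  (33/4, 0) → z = 99/4
  (69/8, 3) → z = 39/8

p = 33/4, q = 0, maximum z = 99/4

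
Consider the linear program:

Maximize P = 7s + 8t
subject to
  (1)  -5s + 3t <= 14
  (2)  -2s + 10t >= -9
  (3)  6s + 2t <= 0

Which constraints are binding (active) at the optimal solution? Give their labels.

Corner points and P = 7s + 8t:
  (-167/44, -73/44) → P = -1753/44
  (-1, 3) → P = 17
  (9/32, -27/32) → P = -153/32

The maximum is at (-1, 3). Substituting into each constraint, equality holds for (1) and (3); the remaining constraints have slack.

(1) and (3)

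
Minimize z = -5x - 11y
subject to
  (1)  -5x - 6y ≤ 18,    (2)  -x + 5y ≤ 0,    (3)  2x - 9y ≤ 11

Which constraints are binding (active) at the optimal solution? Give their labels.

(2) and (3)

Feasible corners and z = -5x - 11y:
  (-90/31, -18/31) → z = 648/31
  (-32/19, -91/57) → z = 1481/57
  (55, 11) → z = -396

The minimum is at (55, 11). Substituting into each constraint, equality holds for (2) and (3); the remaining constraints have slack.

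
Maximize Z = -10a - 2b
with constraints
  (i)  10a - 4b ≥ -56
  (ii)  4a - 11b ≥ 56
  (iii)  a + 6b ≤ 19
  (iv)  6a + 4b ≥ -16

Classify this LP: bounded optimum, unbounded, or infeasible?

Extreme points and Z = -10a - 2b:
  (109/7, 4/7) → Z = -1098/7
  (24/41, -200/41) → Z = 160/41
The feasible region has finitely many vertices and no improving ray; the maximum is 160/41 at (24/41, -200/41).

bounded optimum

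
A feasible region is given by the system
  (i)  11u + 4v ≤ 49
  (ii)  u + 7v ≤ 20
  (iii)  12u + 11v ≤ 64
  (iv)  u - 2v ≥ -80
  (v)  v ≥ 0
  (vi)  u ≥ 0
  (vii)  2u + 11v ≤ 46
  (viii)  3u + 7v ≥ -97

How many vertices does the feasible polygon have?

Pairwise boundary intersections that survive every other constraint:
  (283/73, 116/73)
  (49/11, 0)
  (228/73, 176/73)
  (0, 20/7)
  (0, 0)

5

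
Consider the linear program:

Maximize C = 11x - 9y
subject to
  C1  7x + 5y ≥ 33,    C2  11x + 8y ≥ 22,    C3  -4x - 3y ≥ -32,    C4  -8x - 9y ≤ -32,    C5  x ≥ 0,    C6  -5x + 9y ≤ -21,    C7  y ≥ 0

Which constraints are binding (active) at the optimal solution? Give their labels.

Feasible corners and C = 11x - 9y:
  (201/44, 9/44) → C = 1065/22
  (33/7, 0) → C = 363/7
  (117/17, 76/51) → C = 1059/17
  (8, 0) → C = 88

The maximum is at (8, 0). Substituting into each constraint, equality holds for C3 and C7; the remaining constraints have slack.

C3 and C7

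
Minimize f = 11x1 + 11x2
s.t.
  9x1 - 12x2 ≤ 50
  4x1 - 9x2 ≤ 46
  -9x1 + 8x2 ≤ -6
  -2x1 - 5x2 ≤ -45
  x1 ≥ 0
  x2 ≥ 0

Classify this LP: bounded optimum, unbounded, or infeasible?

Corner points and f = 11x1 + 11x2:
  (790/69, 305/69) → f = 4015/23
  (390/61, 393/61) → f = 8613/61
The feasible region has finitely many vertices and no improving ray; the minimum is 8613/61 at (390/61, 393/61).

bounded optimum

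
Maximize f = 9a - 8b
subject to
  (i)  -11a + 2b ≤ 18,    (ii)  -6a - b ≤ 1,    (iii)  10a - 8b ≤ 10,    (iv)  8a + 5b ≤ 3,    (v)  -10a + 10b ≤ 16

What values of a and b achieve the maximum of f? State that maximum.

Extreme points and f = 9a - 8b:
  (1/29, -35/29) → f = 289/29
  (-4/11, 13/11) → f = -140/11
  (37/57, -25/57) → f = 533/57

At the optimal vertex, -6a - b = 1 and 10a - 8b = 10.
Solving simultaneously gives a = 1/29, b = -35/29.

a = 1/29, b = -35/29, maximum f = 289/29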